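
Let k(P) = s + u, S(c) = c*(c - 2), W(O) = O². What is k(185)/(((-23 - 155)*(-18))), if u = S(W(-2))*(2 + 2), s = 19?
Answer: 17/1068 ≈ 0.015918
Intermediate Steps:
S(c) = c*(-2 + c)
u = 32 (u = ((-2)²*(-2 + (-2)²))*(2 + 2) = (4*(-2 + 4))*4 = (4*2)*4 = 8*4 = 32)
k(P) = 51 (k(P) = 19 + 32 = 51)
k(185)/(((-23 - 155)*(-18))) = 51/(((-23 - 155)*(-18))) = 51/((-178*(-18))) = 51/3204 = 51*(1/3204) = 17/1068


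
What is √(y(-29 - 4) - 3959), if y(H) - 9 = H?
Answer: I*√3983 ≈ 63.111*I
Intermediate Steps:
y(H) = 9 + H
√(y(-29 - 4) - 3959) = √((9 + (-29 - 4)) - 3959) = √((9 - 33) - 3959) = √(-24 - 3959) = √(-3983) = I*√3983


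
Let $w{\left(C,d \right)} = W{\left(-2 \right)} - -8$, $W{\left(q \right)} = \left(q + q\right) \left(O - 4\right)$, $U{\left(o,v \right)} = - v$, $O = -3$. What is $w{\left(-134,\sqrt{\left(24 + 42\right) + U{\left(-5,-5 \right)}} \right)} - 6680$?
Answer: $-6644$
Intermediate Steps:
$W{\left(q \right)} = - 14 q$ ($W{\left(q \right)} = \left(q + q\right) \left(-3 - 4\right) = 2 q \left(-7\right) = - 14 q$)
$w{\left(C,d \right)} = 36$ ($w{\left(C,d \right)} = \left(-14\right) \left(-2\right) - -8 = 28 + 8 = 36$)
$w{\left(-134,\sqrt{\left(24 + 42\right) + U{\left(-5,-5 \right)}} \right)} - 6680 = 36 - 6680 = -6644$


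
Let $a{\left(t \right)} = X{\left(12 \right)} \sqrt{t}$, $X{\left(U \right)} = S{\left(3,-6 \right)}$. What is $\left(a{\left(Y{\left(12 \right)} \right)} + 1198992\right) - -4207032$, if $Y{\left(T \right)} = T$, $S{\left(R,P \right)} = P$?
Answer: $5406024 - 12 \sqrt{3} \approx 5.406 \cdot 10^{6}$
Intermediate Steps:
$X{\left(U \right)} = -6$
$a{\left(t \right)} = - 6 \sqrt{t}$
$\left(a{\left(Y{\left(12 \right)} \right)} + 1198992\right) - -4207032 = \left(- 6 \sqrt{12} + 1198992\right) - -4207032 = \left(- 6 \cdot 2 \sqrt{3} + 1198992\right) + 4207032 = \left(- 12 \sqrt{3} + 1198992\right) + 4207032 = \left(1198992 - 12 \sqrt{3}\right) + 4207032 = 5406024 - 12 \sqrt{3}$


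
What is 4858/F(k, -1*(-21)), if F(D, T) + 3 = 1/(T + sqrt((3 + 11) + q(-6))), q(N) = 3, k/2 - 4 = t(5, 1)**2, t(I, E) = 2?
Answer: -6077358/3691 + 4858*sqrt(17)/3691 ≈ -1641.1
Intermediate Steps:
k = 16 (k = 8 + 2*2**2 = 8 + 2*4 = 8 + 8 = 16)
F(D, T) = -3 + 1/(T + sqrt(17)) (F(D, T) = -3 + 1/(T + sqrt((3 + 11) + 3)) = -3 + 1/(T + sqrt(14 + 3)) = -3 + 1/(T + sqrt(17)))
4858/F(k, -1*(-21)) = 4858/(((1 - (-3)*(-21) - 3*sqrt(17))/(-1*(-21) + sqrt(17)))) = 4858/(((1 - 3*21 - 3*sqrt(17))/(21 + sqrt(17)))) = 4858/(((1 - 63 - 3*sqrt(17))/(21 + sqrt(17)))) = 4858/(((-62 - 3*sqrt(17))/(21 + sqrt(17)))) = 4858*((21 + sqrt(17))/(-62 - 3*sqrt(17))) = 4858*(21 + sqrt(17))/(-62 - 3*sqrt(17))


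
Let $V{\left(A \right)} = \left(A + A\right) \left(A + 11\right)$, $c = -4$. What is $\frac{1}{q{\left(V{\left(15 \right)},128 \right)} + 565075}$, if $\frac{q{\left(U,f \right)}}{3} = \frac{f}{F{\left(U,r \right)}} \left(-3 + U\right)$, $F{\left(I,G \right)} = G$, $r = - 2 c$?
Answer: $\frac{1}{602371} \approx 1.6601 \cdot 10^{-6}$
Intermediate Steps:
$V{\left(A \right)} = 2 A \left(11 + A\right)$
$r = 8$ ($r = \left(-2\right) \left(-4\right) = 8$)
$q{\left(U,f \right)} = \frac{3 f \left(-3 + U\right)}{8}$ ($q{\left(U,f \right)} = 3 \frac{f}{8} \left(-3 + U\right) = 3 \frac{f \left(-3 + U\right)}{8} = \frac{3 f \left(-3 + U\right)}{8}$)
$\frac{1}{q{\left(V{\left(15 \right)},128 \right)} + 565075} = \frac{1}{\frac{3}{8} \cdot 128 \left(-3 + 2 \cdot 15 \left(11 + 15\right)\right) + 565075} = \frac{1}{\frac{3}{8} \cdot 128 \left(-3 + 2 \cdot 15 \cdot 26\right) + 565075} = \frac{1}{\frac{3}{8} \cdot 128 \left(-3 + 780\right) + 565075} = \frac{1}{\frac{3}{8} \cdot 128 \cdot 777 + 565075} = \frac{1}{37296 + 565075} = \frac{1}{602371}$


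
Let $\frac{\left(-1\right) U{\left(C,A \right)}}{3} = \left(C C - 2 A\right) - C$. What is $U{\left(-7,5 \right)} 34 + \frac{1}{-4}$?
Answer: $- \frac{18769}{4} \approx -4692.3$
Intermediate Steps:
$U{\left(C,A \right)} = - 3 C^{2} + 3 C + 6 A$ ($U{\left(C,A \right)} = - 3 \left(\left(C C - 2 A\right) - C\right) = - 3 \left(\left(C^{2} - 2 A\right) - C\right) = - 3 \left(C^{2} - C - 2 A\right) = - 3 C^{2} + 3 C + 6 A$)
$U{\left(-7,5 \right)} 34 + \frac{1}{-4} = \left(- 3 \left(-7\right)^{2} + 3 \left(-7\right) + 6 \cdot 5\right) 34 + \frac{1}{-4} = \left(\left(-3\right) 49 - 21 + 30\right) 34 - \frac{1}{4} = \left(-147 - 21 + 30\right) 34 - \frac{1}{4} = \left(-138\right) 34 - \frac{1}{4} = -4692 - \frac{1}{4} = - \frac{18769}{4}$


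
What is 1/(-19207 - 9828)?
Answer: -1/29035 ≈ -3.4441e-5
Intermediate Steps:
1/(-19207 - 9828) = 1/(-29035) = -1/29035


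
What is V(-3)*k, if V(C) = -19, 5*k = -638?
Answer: 12122/5 ≈ 2424.4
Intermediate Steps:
k = -638/5 (k = (1/5)*(-638) = -638/5 ≈ -127.60)
V(-3)*k = -19*(-638/5) = 12122/5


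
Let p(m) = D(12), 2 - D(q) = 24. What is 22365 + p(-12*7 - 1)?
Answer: 22343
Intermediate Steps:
D(q) = -22 (D(q) = 2 - 1*24 = 2 - 24 = -22)
p(m) = -22
22365 + p(-12*7 - 1) = 22365 - 22 = 22343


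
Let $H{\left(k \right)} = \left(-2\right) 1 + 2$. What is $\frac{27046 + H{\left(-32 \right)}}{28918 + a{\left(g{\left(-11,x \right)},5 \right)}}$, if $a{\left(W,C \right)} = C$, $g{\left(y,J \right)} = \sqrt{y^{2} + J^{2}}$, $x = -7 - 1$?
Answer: $\frac{27046}{28923} \approx 0.9351$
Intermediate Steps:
$x = -8$
$g{\left(y,J \right)} = \sqrt{J^{2} + y^{2}}$
$H{\left(k \right)} = 0$ ($H{\left(k \right)} = -2 + 2 = 0$)
$\frac{27046 + H{\left(-32 \right)}}{28918 + a{\left(g{\left(-11,x \right)},5 \right)}} = \frac{27046 + 0}{28918 + 5} = \frac{27046}{28923}$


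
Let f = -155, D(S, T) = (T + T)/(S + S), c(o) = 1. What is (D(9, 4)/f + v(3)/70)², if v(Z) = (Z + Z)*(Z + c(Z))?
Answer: 440896/3814209 ≈ 0.11559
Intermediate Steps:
D(S, T) = T/S (D(S, T) = (2*T)/((2*S)) = (2*T)*(1/(2*S)) = T/S)
v(Z) = 2*Z*(1 + Z) (v(Z) = (Z + Z)*(Z + 1) = (2*Z)*(1 + Z) = 2*Z*(1 + Z))
(D(9, 4)/f + v(3)/70)² = ((4/9)/(-155) + (2*3*(1 + 3))/70)² = ((4*(⅑))*(-1/155) + (2*3*4)*(1/70))² = ((4/9)*(-1/155) + 24*(1/70))² = (-4/1395 + 12/35)² = (664/1953)² = 440896/3814209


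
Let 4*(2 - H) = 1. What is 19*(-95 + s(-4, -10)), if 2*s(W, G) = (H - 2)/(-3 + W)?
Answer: -101061/56 ≈ -1804.7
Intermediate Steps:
H = 7/4 (H = 2 - 1/4*1 = 2 - 1/4 = 7/4 ≈ 1.7500)
s(W, G) = -1/(8*(-3 + W)) (s(W, G) = ((7/4 - 2)/(-3 + W))/2 = (-1/(4*(-3 + W)))/2 = -1/(8*(-3 + W)))
19*(-95 + s(-4, -10)) = 19*(-95 - 1/(-24 + 8*(-4))) = 19*(-95 - 1/(-24 - 32)) = 19*(-95 - 1/(-56)) = 19*(-95 - 1*(-1/56)) = 19*(-95 + 1/56) = 19*(-5319/56) = -101061/56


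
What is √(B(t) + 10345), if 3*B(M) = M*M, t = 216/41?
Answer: √17405497/41 ≈ 101.76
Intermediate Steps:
t = 216/41 (t = 216*(1/41) = 216/41 ≈ 5.2683)
B(M) = M²/3 (B(M) = (M*M)/3 = M²/3)
√(B(t) + 10345) = √((216/41)²/3 + 10345) = √((⅓)*(46656/1681) + 10345) = √(15552/1681 + 10345) = √(17405497/1681) = √17405497/41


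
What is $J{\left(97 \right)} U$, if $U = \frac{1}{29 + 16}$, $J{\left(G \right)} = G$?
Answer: $\frac{97}{45} \approx 2.1556$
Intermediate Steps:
$U = \frac{1}{45} \approx 0.022222$
$J{\left(97 \right)} U = 97 \cdot \frac{1}{45} = \frac{97}{45}$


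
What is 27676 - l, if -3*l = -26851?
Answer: 56177/3 ≈ 18726.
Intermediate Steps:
l = 26851/3 (l = -⅓*(-26851) = 26851/3 ≈ 8950.3)
27676 - l = 27676 - 1*26851/3 = 27676 - 26851/3 = 56177/3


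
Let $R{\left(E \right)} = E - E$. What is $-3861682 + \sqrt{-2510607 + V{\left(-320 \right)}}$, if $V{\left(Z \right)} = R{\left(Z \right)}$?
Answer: $-3861682 + i \sqrt{2510607} \approx -3.8617 \cdot 10^{6} + 1584.5 i$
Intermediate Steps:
$R{\left(E \right)} = 0$
$V{\left(Z \right)} = 0$
$-3861682 + \sqrt{-2510607 + V{\left(-320 \right)}} = -3861682 + \sqrt{-2510607 + 0} = -3861682 + \sqrt{-2510607} = -3861682 + i \sqrt{2510607}$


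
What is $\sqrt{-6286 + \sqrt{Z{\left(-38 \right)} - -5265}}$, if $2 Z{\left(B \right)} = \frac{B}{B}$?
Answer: $\frac{\sqrt{-25144 + 2 \sqrt{21062}}}{2} \approx 78.825 i$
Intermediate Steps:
$Z{\left(B \right)} = \frac{1}{2}$ ($Z{\left(B \right)} = \frac{B \frac{1}{B}}{2} = \frac{1}{2} \cdot 1 = \frac{1}{2}$)
$\sqrt{-6286 + \sqrt{Z{\left(-38 \right)} - -5265}} = \sqrt{-6286 + \sqrt{\frac{1}{2} - -5265}} = \sqrt{-6286 + \sqrt{\frac{1}{2} + 5265}} = \sqrt{-6286 + \sqrt{\frac{10531}{2}}} = \sqrt{-6286 + \frac{\sqrt{21062}}{2}}$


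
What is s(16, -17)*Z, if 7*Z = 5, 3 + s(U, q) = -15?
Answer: -90/7 ≈ -12.857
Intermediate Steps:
s(U, q) = -18 (s(U, q) = -3 - 15 = -18)
Z = 5/7 (Z = (⅐)*5 = 5/7 ≈ 0.71429)
s(16, -17)*Z = -18*5/7 = -90/7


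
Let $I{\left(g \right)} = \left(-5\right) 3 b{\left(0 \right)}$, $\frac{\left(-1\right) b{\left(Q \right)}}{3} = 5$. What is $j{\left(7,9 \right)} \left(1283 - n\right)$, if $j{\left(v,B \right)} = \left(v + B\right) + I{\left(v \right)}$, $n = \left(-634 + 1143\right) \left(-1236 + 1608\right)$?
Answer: $-45323665$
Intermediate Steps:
$n = 189348$ ($n = 509 \cdot 372 = 189348$)
$b{\left(Q \right)} = -15$ ($b{\left(Q \right)} = \left(-3\right) 5 = -15$)
$I{\left(g \right)} = 225$ ($I{\left(g \right)} = \left(-5\right) 3 \left(-15\right) = \left(-15\right) \left(-15\right) = 225$)
$j{\left(v,B \right)} = 225 + B + v$ ($j{\left(v,B \right)} = \left(v + B\right) + 225 = \left(B + v\right) + 225 = 225 + B + v$)
$j{\left(7,9 \right)} \left(1283 - n\right) = \left(225 + 9 + 7\right) \left(1283 - 189348\right) = 241 \left(1283 - 189348\right) = 241 \left(-188065\right) = -45323665$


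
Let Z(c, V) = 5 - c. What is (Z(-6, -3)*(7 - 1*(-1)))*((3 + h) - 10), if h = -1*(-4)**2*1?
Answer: -2024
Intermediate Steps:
h = -16 (h = -1*16*1 = -16*1 = -16)
(Z(-6, -3)*(7 - 1*(-1)))*((3 + h) - 10) = ((5 - 1*(-6))*(7 - 1*(-1)))*((3 - 16) - 10) = ((5 + 6)*(7 + 1))*(-13 - 10) = (11*8)*(-23) = 88*(-23) = -2024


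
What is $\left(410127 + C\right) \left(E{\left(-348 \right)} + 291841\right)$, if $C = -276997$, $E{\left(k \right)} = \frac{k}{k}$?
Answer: $38852925460$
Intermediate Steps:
$E{\left(k \right)} = 1$
$\left(410127 + C\right) \left(E{\left(-348 \right)} + 291841\right) = \left(410127 - 276997\right) \left(1 + 291841\right) = 133130 \cdot 291842 = 38852925460$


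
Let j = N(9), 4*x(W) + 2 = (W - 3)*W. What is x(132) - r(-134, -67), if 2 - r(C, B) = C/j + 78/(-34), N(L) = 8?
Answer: 288011/68 ≈ 4235.5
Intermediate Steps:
x(W) = -½ + W*(-3 + W)/4 (x(W) = -½ + ((W - 3)*W)/4 = -½ + ((-3 + W)*W)/4 = -½ + (W*(-3 + W))/4 = -½ + W*(-3 + W)/4)
j = 8
r(C, B) = 73/17 - C/8 (r(C, B) = 2 - (C/8 + 78/(-34)) = 2 - (C*(⅛) + 78*(-1/34)) = 2 - (C/8 - 39/17) = 2 - (-39/17 + C/8) = 2 + (39/17 - C/8) = 73/17 - C/8)
x(132) - r(-134, -67) = (-½ - ¾*132 + (¼)*132²) - (73/17 - ⅛*(-134)) = (-½ - 99 + (¼)*17424) - (73/17 + 67/4) = (-½ - 99 + 4356) - 1*1431/68 = 8513/2 - 1431/68 = 288011/68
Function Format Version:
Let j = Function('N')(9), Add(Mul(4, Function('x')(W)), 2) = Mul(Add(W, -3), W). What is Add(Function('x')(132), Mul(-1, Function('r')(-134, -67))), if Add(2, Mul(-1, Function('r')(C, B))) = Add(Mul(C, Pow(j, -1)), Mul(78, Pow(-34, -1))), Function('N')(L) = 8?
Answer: Rational(288011, 68) ≈ 4235.5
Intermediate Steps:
Function('x')(W) = Add(Rational(-1, 2), Mul(Rational(1, 4), W, Add(-3, W))) (Function('x')(W) = Add(Rational(-1, 2), Mul(Rational(1, 4), Mul(Add(W, -3), W))) = Add(Rational(-1, 2), Mul(Rational(1, 4), Mul(Add(-3, W), W))) = Add(Rational(-1, 2), Mul(Rational(1, 4), Mul(W, Add(-3, W)))) = Add(Rational(-1, 2), Mul(Rational(1, 4), W, Add(-3, W))))
j = 8
Function('r')(C, B) = Add(Rational(73, 17), Mul(Rational(-1, 8), C)) (Function('r')(C, B) = Add(2, Mul(-1, Add(Mul(C, Pow(8, -1)), Mul(78, Pow(-34, -1))))) = Add(2, Mul(-1, Add(Mul(C, Rational(1, 8)), Mul(78, Rational(-1, 34))))) = Add(2, Mul(-1, Add(Mul(Rational(1, 8), C), Rational(-39, 17)))) = Add(2, Mul(-1, Add(Rational(-39, 17), Mul(Rational(1, 8), C)))) = Add(2, Add(Rational(39, 17), Mul(Rational(-1, 8), C))) = Add(Rational(73, 17), Mul(Rational(-1, 8), C)))
Add(Function('x')(132), Mul(-1, Function('r')(-134, -67))) = Add(Add(Rational(-1, 2), Mul(Rational(-3, 4), 132), Mul(Rational(1, 4), Pow(132, 2))), Mul(-1, Add(Rational(73, 17), Mul(Rational(-1, 8), -134)))) = Add(Add(Rational(-1, 2), -99, Mul(Rational(1, 4), 17424)), Mul(-1, Add(Rational(73, 17), Rational(67, 4)))) = Add(Add(Rational(-1, 2), -99, 4356), Mul(-1, Rational(1431, 68))) = Add(Rational(8513, 2), Rational(-1431, 68)) = Rational(288011, 68)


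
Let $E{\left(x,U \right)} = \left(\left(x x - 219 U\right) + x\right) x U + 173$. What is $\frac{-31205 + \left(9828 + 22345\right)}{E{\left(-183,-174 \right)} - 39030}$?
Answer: $\frac{968}{2273862047} \approx 4.2571 \cdot 10^{-7}$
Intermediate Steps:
$E{\left(x,U \right)} = 173 + U x \left(x + x^{2} - 219 U\right)$ ($E{\left(x,U \right)} = \left(\left(x^{2} - 219 U\right) + x\right) x U + 173 = \left(x + x^{2} - 219 U\right) x U + 173 = x \left(x + x^{2} - 219 U\right) U + 173 = U x \left(x + x^{2} - 219 U\right) + 173 = 173 + U x \left(x + x^{2} - 219 U\right)$)
$\frac{-31205 + \left(9828 + 22345\right)}{E{\left(-183,-174 \right)} - 39030} = \frac{-31205 + \left(9828 + 22345\right)}{\left(173 - 174 \left(-183\right)^{2} - 174 \left(-183\right)^{3} - - 40077 \left(-174\right)^{2}\right) - 39030} = \frac{-31205 + 32173}{\left(173 - 5827086 - -1066356738 - \left(-40077\right) 30276\right) - 39030} = \frac{968}{\left(173 - 5827086 + 1066356738 + 1213371252\right) - 39030} = \frac{968}{2273901077 - 39030} = \frac{968}{2273862047}$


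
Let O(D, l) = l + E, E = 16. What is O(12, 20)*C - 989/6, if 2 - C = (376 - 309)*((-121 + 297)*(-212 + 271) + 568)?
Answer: -158497901/6 ≈ -2.6416e+7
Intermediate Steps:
O(D, l) = 16 + l (O(D, l) = l + 16 = 16 + l)
C = -733782 (C = 2 - (376 - 309)*((-121 + 297)*(-212 + 271) + 568) = 2 - 67*(176*59 + 568) = 2 - 67*(10384 + 568) = 2 - 67*10952 = 2 - 1*733784 = 2 - 733784 = -733782)
O(12, 20)*C - 989/6 = (16 + 20)*(-733782) - 989/6 = 36*(-733782) - 989*⅙ = -26416152 - 989/6 = -158497901/6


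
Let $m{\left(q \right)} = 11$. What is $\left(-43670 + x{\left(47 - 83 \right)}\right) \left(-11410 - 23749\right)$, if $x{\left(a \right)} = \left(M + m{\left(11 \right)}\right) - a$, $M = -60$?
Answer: $1535850597$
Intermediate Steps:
$x{\left(a \right)} = -49 - a$ ($x{\left(a \right)} = \left(-60 + 11\right) - a = -49 - a$)
$\left(-43670 + x{\left(47 - 83 \right)}\right) \left(-11410 - 23749\right) = \left(-43670 - 13\right) \left(-11410 - 23749\right) = \left(-43670 - 13\right) \left(-35159\right) = \left(-43683\right) \left(-35159\right) = 1535850597$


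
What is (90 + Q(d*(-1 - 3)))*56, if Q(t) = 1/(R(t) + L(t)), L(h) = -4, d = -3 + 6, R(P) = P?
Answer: 10073/2 ≈ 5036.5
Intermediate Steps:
d = 3
Q(t) = 1/(-4 + t) (Q(t) = 1/(t - 4) = 1/(-4 + t))
(90 + Q(d*(-1 - 3)))*56 = (90 + 1/(-4 + 3*(-1 - 3)))*56 = (90 + 1/(-4 + 3*(-4)))*56 = (90 + 1/(-4 - 12))*56 = (90 + 1/(-16))*56 = (90 - 1/16)*56 = (1439/16)*56 = 10073/2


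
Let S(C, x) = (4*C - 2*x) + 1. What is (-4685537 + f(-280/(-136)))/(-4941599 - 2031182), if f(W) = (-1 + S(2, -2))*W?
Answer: 79653709/118537277 ≈ 0.67197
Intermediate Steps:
S(C, x) = 1 - 2*x + 4*C (S(C, x) = (-2*x + 4*C) + 1 = 1 - 2*x + 4*C)
f(W) = 12*W (f(W) = (-1 + (1 - 2*(-2) + 4*2))*W = (-1 + (1 + 4 + 8))*W = (-1 + 13)*W = 12*W)
(-4685537 + f(-280/(-136)))/(-4941599 - 2031182) = (-4685537 + 12*(-280/(-136)))/(-4941599 - 2031182) = (-4685537 + 12*(-280*(-1/136)))/(-6972781) = (-4685537 + 12*(35/17))*(-1/6972781) = (-4685537 + 420/17)*(-1/6972781) = -79653709/17*(-1/6972781) = 79653709/118537277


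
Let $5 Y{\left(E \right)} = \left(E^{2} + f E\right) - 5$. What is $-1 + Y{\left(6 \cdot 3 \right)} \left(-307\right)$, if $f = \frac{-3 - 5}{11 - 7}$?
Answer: $- \frac{86886}{5} \approx -17377.0$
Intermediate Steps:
$f = -2$ ($f = - \frac{8}{4} = \left(-8\right) \frac{1}{4} = -2$)
$Y{\left(E \right)} = -1 - \frac{2 E}{5} + \frac{E^{2}}{5}$ ($Y{\left(E \right)} = \frac{\left(E^{2} - 2 E\right) - 5}{5} = \frac{-5 + E^{2} - 2 E}{5} = -1 - \frac{2 E}{5} + \frac{E^{2}}{5}$)
$-1 + Y{\left(6 \cdot 3 \right)} \left(-307\right) = -1 + \left(-1 - \frac{2 \cdot 6 \cdot 3}{5} + \frac{\left(6 \cdot 3\right)^{2}}{5}\right) \left(-307\right) = -1 + \left(-1 - \frac{36}{5} + \frac{18^{2}}{5}\right) \left(-307\right) = -1 + \left(-1 - \frac{36}{5} + \frac{1}{5} \cdot 324\right) \left(-307\right) = -1 + \left(-1 - \frac{36}{5} + \frac{324}{5}\right) \left(-307\right) = -1 + \frac{283}{5} \left(-307\right) = -1 - \frac{86881}{5} = - \frac{86886}{5}$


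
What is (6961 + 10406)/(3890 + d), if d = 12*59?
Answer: 17367/4598 ≈ 3.7771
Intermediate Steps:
d = 708
(6961 + 10406)/(3890 + d) = (6961 + 10406)/(3890 + 708) = 17367/4598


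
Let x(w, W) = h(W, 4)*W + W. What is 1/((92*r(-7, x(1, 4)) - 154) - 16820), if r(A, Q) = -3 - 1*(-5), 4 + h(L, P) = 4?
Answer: -1/16790 ≈ -5.9559e-5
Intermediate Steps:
h(L, P) = 0 (h(L, P) = -4 + 4 = 0)
x(w, W) = W (x(w, W) = 0*W + W = 0 + W = W)
r(A, Q) = 2 (r(A, Q) = -3 + 5 = 2)
1/((92*r(-7, x(1, 4)) - 154) - 16820) = 1/((92*2 - 154) - 16820) = 1/((184 - 154) - 16820) = 1/(30 - 16820) = 1/(-16790) = -1/16790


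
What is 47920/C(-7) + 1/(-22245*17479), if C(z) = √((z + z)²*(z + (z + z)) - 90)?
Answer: -1/388820355 - 23960*I*√4206/2103 ≈ -2.5719e-9 - 738.89*I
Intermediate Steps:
C(z) = √(-90 + 12*z³) (C(z) = √((2*z)²*(z + 2*z) - 90) = √((4*z²)*(3*z) - 90) = √(12*z³ - 90) = √(-90 + 12*z³))
47920/C(-7) + 1/(-22245*17479) = 47920/(√(-90 + 12*(-7)³)) + 1/(-22245*17479) = 47920/(√(-90 + 12*(-343))) - 1/22245*1/17479 = 47920/(√(-90 - 4116)) - 1/388820355 = 47920/(√(-4206)) - 1/388820355 = 47920/((I*√4206)) - 1/388820355 = 47920*(-I*√4206/4206) - 1/388820355 = -23960*I*√4206/2103 - 1/388820355 = -1/388820355 - 23960*I*√4206/2103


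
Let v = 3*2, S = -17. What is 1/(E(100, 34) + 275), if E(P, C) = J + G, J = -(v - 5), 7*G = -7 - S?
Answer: 7/1928 ≈ 0.0036307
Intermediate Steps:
v = 6
G = 10/7 (G = (-7 - 1*(-17))/7 = (-7 + 17)/7 = (1/7)*10 = 10/7 ≈ 1.4286)
J = -1 (J = -(6 - 5) = -1*1 = -1)
E(P, C) = 3/7 (E(P, C) = -1 + 10/7 = 3/7)
1/(E(100, 34) + 275) = 1/(3/7 + 275) = 1/(1928/7) = 7/1928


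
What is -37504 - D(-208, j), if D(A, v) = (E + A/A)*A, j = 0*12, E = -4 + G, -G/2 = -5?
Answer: -36048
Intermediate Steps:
G = 10 (G = -2*(-5) = 10)
E = 6 (E = -4 + 10 = 6)
j = 0
D(A, v) = 7*A (D(A, v) = (6 + A/A)*A = (6 + 1)*A = 7*A)
-37504 - D(-208, j) = -37504 - 7*(-208) = -37504 - 1*(-1456) = -37504 + 1456 = -36048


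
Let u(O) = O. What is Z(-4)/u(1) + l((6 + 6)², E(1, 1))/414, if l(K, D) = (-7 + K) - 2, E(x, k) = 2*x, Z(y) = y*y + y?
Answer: 567/46 ≈ 12.326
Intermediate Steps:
Z(y) = y + y² (Z(y) = y² + y = y + y²)
l(K, D) = -9 + K
Z(-4)/u(1) + l((6 + 6)², E(1, 1))/414 = -4*(1 - 4)/1 + (-9 + (6 + 6)²)/414 = -4*(-3)*1 + (-9 + 12²)*(1/414) = 12*1 + (-9 + 144)*(1/414) = 12 + 135*(1/414) = 12 + 15/46 = 567/46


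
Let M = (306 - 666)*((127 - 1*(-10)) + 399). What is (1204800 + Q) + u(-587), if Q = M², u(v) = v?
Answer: 37234765813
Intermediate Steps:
M = -192960 (M = -360*((127 + 10) + 399) = -360*(137 + 399) = -360*536 = -192960)
Q = 37233561600 (Q = (-192960)² = 37233561600)
(1204800 + Q) + u(-587) = (1204800 + 37233561600) - 587 = 37234766400 - 587 = 37234765813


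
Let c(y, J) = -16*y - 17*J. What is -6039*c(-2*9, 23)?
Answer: 622017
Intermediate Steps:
c(y, J) = -17*J - 16*y
-6039*c(-2*9, 23) = -6039*(-17*23 - (-32)*9) = -6039*(-391 - 16*(-18)) = -6039*(-391 + 288) = -6039*(-103) = 622017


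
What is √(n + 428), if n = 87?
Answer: √515 ≈ 22.694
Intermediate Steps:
√(n + 428) = √(87 + 428) = √515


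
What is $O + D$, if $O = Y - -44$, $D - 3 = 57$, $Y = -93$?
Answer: $11$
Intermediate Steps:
$D = 60$ ($D = 3 + 57 = 60$)
$O = -49$ ($O = -93 - -44 = -93 + 44 = -49$)
$O + D = -49 + 60 = 11$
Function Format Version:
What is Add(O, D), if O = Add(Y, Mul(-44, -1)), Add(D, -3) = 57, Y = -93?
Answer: 11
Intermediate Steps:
D = 60 (D = Add(3, 57) = 60)
O = -49 (O = Add(-93, Mul(-44, -1)) = Add(-93, 44) = -49)
Add(O, D) = Add(-49, 60) = 11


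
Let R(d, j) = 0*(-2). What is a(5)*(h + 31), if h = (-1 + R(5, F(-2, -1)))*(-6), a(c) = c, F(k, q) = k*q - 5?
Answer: 185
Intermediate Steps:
F(k, q) = -5 + k*q
R(d, j) = 0
h = 6 (h = (-1 + 0)*(-6) = -1*(-6) = 6)
a(5)*(h + 31) = 5*(6 + 31) = 5*37 = 185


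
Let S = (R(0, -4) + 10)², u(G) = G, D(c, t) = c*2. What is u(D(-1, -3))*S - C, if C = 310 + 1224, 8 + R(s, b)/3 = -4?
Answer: -2886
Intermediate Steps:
D(c, t) = 2*c
R(s, b) = -36 (R(s, b) = -24 + 3*(-4) = -24 - 12 = -36)
S = 676 (S = (-36 + 10)² = (-26)² = 676)
C = 1534
u(D(-1, -3))*S - C = (2*(-1))*676 - 1*1534 = -2*676 - 1534 = -1352 - 1534 = -2886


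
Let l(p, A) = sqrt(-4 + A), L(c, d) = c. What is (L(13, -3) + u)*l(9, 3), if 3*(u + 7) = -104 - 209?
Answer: -295*I/3 ≈ -98.333*I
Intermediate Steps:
u = -334/3 (u = -7 + (-104 - 209)/3 = -7 + (1/3)*(-313) = -7 - 313/3 = -334/3 ≈ -111.33)
(L(13, -3) + u)*l(9, 3) = (13 - 334/3)*sqrt(-4 + 3) = -295*I/3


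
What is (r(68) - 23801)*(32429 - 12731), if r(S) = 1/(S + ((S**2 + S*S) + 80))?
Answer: -734191062185/1566 ≈ -4.6883e+8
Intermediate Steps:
r(S) = 1/(80 + S + 2*S**2) (r(S) = 1/(S + ((S**2 + S**2) + 80)) = 1/(S + (2*S**2 + 80)) = 1/(S + (80 + 2*S**2)) = 1/(80 + S + 2*S**2))
(r(68) - 23801)*(32429 - 12731) = (1/(80 + 68 + 2*68**2) - 23801)*(32429 - 12731) = (1/(80 + 68 + 2*4624) - 23801)*19698 = (1/(80 + 68 + 9248) - 23801)*19698 = (1/9396 - 23801)*19698 = -223634195/9396*19698 = -734191062185/1566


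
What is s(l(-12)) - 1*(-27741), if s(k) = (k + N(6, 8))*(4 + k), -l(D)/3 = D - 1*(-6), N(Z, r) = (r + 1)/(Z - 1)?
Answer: 140883/5 ≈ 28177.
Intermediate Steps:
N(Z, r) = (1 + r)/(-1 + Z)
l(D) = -18 - 3*D (l(D) = -3*(D - 1*(-6)) = -3*(D + 6) = -3*(6 + D) = -18 - 3*D)
s(k) = (4 + k)*(9/5 + k) (s(k) = (k + (1 + 8)/(-1 + 6))*(4 + k) = (k + 9/5)*(4 + k) = (9/5 + k)*(4 + k) = (4 + k)*(9/5 + k))
s(l(-12)) - 1*(-27741) = (36/5 + (-18 - 3*(-12))² + 29*(-18 - 3*(-12))/5) - 1*(-27741) = (36/5 + (-18 + 36)² + 29*(-18 + 36)/5) + 27741 = (36/5 + 18² + (29/5)*18) + 27741 = (36/5 + 324 + 522/5) + 27741 = 2178/5 + 27741 = 140883/5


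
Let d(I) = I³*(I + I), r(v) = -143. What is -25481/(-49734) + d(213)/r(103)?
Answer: -666904144295/23166 ≈ -2.8788e+7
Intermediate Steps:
d(I) = 2*I⁴ (d(I) = I³*(2*I) = 2*I⁴)
-25481/(-49734) + d(213)/r(103) = -25481/(-49734) + (2*213⁴)/(-143) = -25481*(-1/49734) + (2*2058346161)*(-1/143) = 83/162 + 4116692322*(-1/143) = 83/162 - 4116692322/143 = -666904144295/23166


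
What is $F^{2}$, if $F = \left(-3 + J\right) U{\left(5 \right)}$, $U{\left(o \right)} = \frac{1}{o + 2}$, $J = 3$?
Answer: $0$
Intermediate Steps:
$U{\left(o \right)} = \frac{1}{2 + o}$
$F = 0$ ($F = \frac{-3 + 3}{2 + 5} = \frac{0}{7} = 0 \cdot \frac{1}{7} = 0$)
$F^{2} = 0^{2} = 0$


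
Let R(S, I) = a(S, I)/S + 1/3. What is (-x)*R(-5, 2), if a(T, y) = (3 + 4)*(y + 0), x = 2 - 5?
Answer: -37/5 ≈ -7.4000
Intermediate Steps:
x = -3
a(T, y) = 7*y
R(S, I) = 1/3 + 7*I/S (R(S, I) = (7*I)/S + 1/3 = 7*I/S + 1*(1/3) = 7*I/S + 1/3 = 1/3 + 7*I/S)
(-x)*R(-5, 2) = (-1*(-3))*((1/3)*(-5 + 21*2)/(-5)) = 3*((1/3)*(-1/5)*(-5 + 42)) = 3*((1/3)*(-1/5)*37) = 3*(-37/15) = -37/5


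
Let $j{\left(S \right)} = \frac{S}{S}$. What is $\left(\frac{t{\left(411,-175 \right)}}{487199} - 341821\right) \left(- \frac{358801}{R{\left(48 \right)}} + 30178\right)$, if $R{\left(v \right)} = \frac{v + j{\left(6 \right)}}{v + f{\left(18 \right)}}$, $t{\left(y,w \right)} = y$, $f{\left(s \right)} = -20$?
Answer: $\frac{203831660673175344}{3410393} \approx 5.9768 \cdot 10^{10}$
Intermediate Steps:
$j{\left(S \right)} = 1$
$R{\left(v \right)} = \frac{1 + v}{-20 + v}$ ($R{\left(v \right)} = \frac{v + 1}{v - 20} = \frac{1 + v}{-20 + v}$)
$\left(\frac{t{\left(411,-175 \right)}}{487199} - 341821\right) \left(- \frac{358801}{R{\left(48 \right)}} + 30178\right) = \left(\frac{411}{487199} - 341821\right) \left(- \frac{358801}{\frac{1}{-20 + 48} \left(1 + 48\right)} + 30178\right) = \left(411 \cdot \frac{1}{487199} - 341821\right) \left(- \frac{358801}{\frac{1}{28} \cdot 49} + 30178\right) = \left(\frac{411}{487199} - 341821\right) \left(- \frac{358801}{\frac{1}{28} \cdot 49} + 30178\right) = - \frac{166534848968 \left(- \frac{358801}{\frac{7}{4}} + 30178\right)}{487199} = - \frac{166534848968 \left(\left(-358801\right) \frac{4}{7} + 30178\right)}{487199} = - \frac{166534848968 \left(- \frac{1435204}{7} + 30178\right)}{487199} = \left(- \frac{166534848968}{487199}\right) \left(- \frac{1223958}{7}\right) = \frac{203831660673175344}{3410393}$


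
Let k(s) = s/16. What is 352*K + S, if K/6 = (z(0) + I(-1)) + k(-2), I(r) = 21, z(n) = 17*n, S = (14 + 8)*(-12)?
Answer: 43824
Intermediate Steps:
k(s) = s/16 (k(s) = s*(1/16) = s/16)
S = -264 (S = 22*(-12) = -264)
K = 501/4 (K = 6*((17*0 + 21) + (1/16)*(-2)) = 6*((0 + 21) - ⅛) = 6*(21 - ⅛) = 6*(167/8) = 501/4 ≈ 125.25)
352*K + S = 352*(501/4) - 264 = 44088 - 264 = 43824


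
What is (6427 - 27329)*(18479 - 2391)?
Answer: -336271376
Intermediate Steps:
(6427 - 27329)*(18479 - 2391) = -20902*16088 = -336271376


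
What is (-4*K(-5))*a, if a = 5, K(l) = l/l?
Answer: -20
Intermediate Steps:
K(l) = 1
(-4*K(-5))*a = -4*1*5 = -4*5 = -20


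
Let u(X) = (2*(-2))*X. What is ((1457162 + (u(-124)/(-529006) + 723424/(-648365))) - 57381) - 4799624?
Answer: -12405415419086391/3648818885 ≈ -3.3998e+6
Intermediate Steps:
u(X) = -4*X
((1457162 + (u(-124)/(-529006) + 723424/(-648365))) - 57381) - 4799624 = ((1457162 + (-4*(-124)/(-529006) + 723424/(-648365))) - 57381) - 4799624 = ((1457162 + (496*(-1/529006) + 723424*(-1/648365))) - 57381) - 4799624 = ((1457162 + (-248/264503 - 15392/13795)) - 57381) - 4799624 = ((1457162 - 4074651336/3648818885) - 57381) - 4799624 = (5316916149453034/3648818885 - 57381) - 4799624 = 5107543273012849/3648818885 - 4799624 = -12405415419086391/3648818885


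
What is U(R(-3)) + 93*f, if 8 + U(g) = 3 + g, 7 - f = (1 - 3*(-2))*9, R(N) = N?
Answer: -5216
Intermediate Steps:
f = -56 (f = 7 - (1 - 3*(-2))*9 = 7 - (1 + 6)*9 = 7 - 7*9 = 7 - 1*63 = 7 - 63 = -56)
U(g) = -5 + g (U(g) = -8 + (3 + g) = -5 + g)
U(R(-3)) + 93*f = (-5 - 3) + 93*(-56) = -8 - 5208 = -5216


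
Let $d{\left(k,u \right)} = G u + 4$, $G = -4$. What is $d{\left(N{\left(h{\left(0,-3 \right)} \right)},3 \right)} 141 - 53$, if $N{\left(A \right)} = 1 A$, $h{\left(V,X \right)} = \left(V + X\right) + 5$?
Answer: $-1181$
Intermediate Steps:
$h{\left(V,X \right)} = 5 + V + X$
$N{\left(A \right)} = A$
$d{\left(k,u \right)} = 4 - 4 u$ ($d{\left(k,u \right)} = - 4 u + 4 = 4 - 4 u$)
$d{\left(N{\left(h{\left(0,-3 \right)} \right)},3 \right)} 141 - 53 = \left(4 - 12\right) 141 - 53 = \left(-8\right) 141 - 53 = -1128 - 53 = -1181$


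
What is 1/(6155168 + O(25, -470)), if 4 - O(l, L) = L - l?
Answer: 1/6155667 ≈ 1.6245e-7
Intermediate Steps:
O(l, L) = 4 + l - L (O(l, L) = 4 - (L - l) = 4 + (l - L) = 4 + l - L)
1/(6155168 + O(25, -470)) = 1/(6155168 + (4 + 25 - 1*(-470))) = 1/(6155168 + (4 + 25 + 470)) = 1/(6155168 + 499) = 1/6155667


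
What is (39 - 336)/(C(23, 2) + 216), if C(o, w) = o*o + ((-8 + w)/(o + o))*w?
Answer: -6831/17129 ≈ -0.39880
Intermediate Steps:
C(o, w) = o² + w*(-8 + w)/(2*o) (C(o, w) = o² + ((-8 + w)/((2*o)))*w = o² + ((-8 + w)*(1/(2*o)))*w = o² + ((-8 + w)/(2*o))*w = o² + w*(-8 + w)/(2*o))
(39 - 336)/(C(23, 2) + 216) = (39 - 336)/((23³ + (½)*2² - 4*2)/23 + 216) = -297/((12167 + (½)*4 - 8)/23 + 216) = -297/((12167 + 2 - 8)/23 + 216) = -297/((1/23)*12161 + 216) = -297/(12161/23 + 216) = -297/17129/23 = -297*23/17129 = -6831/17129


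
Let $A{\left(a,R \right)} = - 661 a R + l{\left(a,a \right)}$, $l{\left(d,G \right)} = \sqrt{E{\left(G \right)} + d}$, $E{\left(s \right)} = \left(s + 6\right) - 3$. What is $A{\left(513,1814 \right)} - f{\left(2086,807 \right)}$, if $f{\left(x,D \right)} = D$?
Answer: $-615115509 + 7 \sqrt{21} \approx -6.1512 \cdot 10^{8}$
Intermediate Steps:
$E{\left(s \right)} = 3 + s$ ($E{\left(s \right)} = \left(6 + s\right) - 3 = 3 + s$)
$l{\left(d,G \right)} = \sqrt{3 + G + d}$ ($l{\left(d,G \right)} = \sqrt{\left(3 + G\right) + d} = \sqrt{3 + G + d}$)
$A{\left(a,R \right)} = \sqrt{3 + 2 a} - 661 R a$ ($A{\left(a,R \right)} = - 661 a R + \sqrt{3 + a + a} = - 661 R a + \sqrt{3 + 2 a} = \sqrt{3 + 2 a} - 661 R a$)
$A{\left(513,1814 \right)} - f{\left(2086,807 \right)} = \left(\sqrt{3 + 2 \cdot 513} - 1199054 \cdot 513\right) - 807 = \left(\sqrt{3 + 1026} - 615114702\right) - 807 = \left(\sqrt{1029} - 615114702\right) - 807 = \left(7 \sqrt{21} - 615114702\right) - 807 = \left(-615114702 + 7 \sqrt{21}\right) - 807 = -615115509 + 7 \sqrt{21}$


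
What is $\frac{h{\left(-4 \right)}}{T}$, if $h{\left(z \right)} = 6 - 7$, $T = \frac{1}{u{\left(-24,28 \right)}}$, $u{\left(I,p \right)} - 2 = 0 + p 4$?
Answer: $-114$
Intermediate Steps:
$u{\left(I,p \right)} = 2 + 4 p$ ($u{\left(I,p \right)} = 2 + \left(0 + p 4\right) = 2 + \left(0 + 4 p\right) = 2 + 4 p$)
$T = \frac{1}{114}$ ($T = \frac{1}{2 + 4 \cdot 28} = \frac{1}{2 + 112} = \frac{1}{114} \approx 0.0087719$)
$h{\left(z \right)} = -1$
$\frac{h{\left(-4 \right)}}{T} = - \frac{1}{\frac{1}{114}} = \left(-1\right) 114 = -114$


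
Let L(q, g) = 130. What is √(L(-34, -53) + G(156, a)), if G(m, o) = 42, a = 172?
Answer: 2*√43 ≈ 13.115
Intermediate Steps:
√(L(-34, -53) + G(156, a)) = √(130 + 42) = √172 = 2*√43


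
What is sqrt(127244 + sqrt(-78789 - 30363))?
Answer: 2*sqrt(31811 + 3*I*sqrt(758)) ≈ 356.71 + 0.46309*I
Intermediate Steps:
sqrt(127244 + sqrt(-78789 - 30363)) = sqrt(127244 + sqrt(-109152)) = sqrt(127244 + 12*I*sqrt(758))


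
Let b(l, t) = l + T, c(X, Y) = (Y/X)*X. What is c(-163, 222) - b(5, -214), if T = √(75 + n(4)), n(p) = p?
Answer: 217 - √79 ≈ 208.11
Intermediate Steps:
T = √79 (T = √(75 + 4) = √79 ≈ 8.8882)
c(X, Y) = Y
b(l, t) = l + √79
c(-163, 222) - b(5, -214) = 222 - (5 + √79) = 222 + (-5 - √79) = 217 - √79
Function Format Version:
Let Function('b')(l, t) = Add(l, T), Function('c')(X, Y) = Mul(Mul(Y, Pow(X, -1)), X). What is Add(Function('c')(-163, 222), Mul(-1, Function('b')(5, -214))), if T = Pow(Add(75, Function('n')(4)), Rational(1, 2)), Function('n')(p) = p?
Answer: Add(217, Mul(-1, Pow(79, Rational(1, 2)))) ≈ 208.11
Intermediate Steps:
T = Pow(79, Rational(1, 2)) (T = Pow(Add(75, 4), Rational(1, 2)) = Pow(79, Rational(1, 2)) ≈ 8.8882)
Function('c')(X, Y) = Y
Function('b')(l, t) = Add(l, Pow(79, Rational(1, 2)))
Add(Function('c')(-163, 222), Mul(-1, Function('b')(5, -214))) = Add(222, Mul(-1, Add(5, Pow(79, Rational(1, 2))))) = Add(222, Add(-5, Mul(-1, Pow(79, Rational(1, 2))))) = Add(217, Mul(-1, Pow(79, Rational(1, 2))))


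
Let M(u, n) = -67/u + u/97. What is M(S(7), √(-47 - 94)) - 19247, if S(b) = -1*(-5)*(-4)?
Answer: -37333081/1940 ≈ -19244.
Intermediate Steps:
S(b) = -20 (S(b) = 5*(-4) = -20)
M(u, n) = -67/u + u/97 (M(u, n) = -67/u + u*(1/97) = -67/u + u/97)
M(S(7), √(-47 - 94)) - 19247 = (-67/(-20) + (1/97)*(-20)) - 19247 = (-67*(-1/20) - 20/97) - 19247 = (67/20 - 20/97) - 19247 = 6099/1940 - 19247 = -37333081/1940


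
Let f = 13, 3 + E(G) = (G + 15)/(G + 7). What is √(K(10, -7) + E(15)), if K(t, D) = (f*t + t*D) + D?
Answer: √6215/11 ≈ 7.1668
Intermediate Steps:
E(G) = -3 + (15 + G)/(7 + G) (E(G) = -3 + (G + 15)/(G + 7) = -3 + (15 + G)/(7 + G))
K(t, D) = D + 13*t + D*t (K(t, D) = (13*t + t*D) + D = (13*t + D*t) + D = D + 13*t + D*t)
√(K(10, -7) + E(15)) = √((-7 + 13*10 - 7*10) + 2*(-3 - 1*15)/(7 + 15)) = √((-7 + 130 - 70) + 2*(-3 - 15)/22) = √(53 + 2*(1/22)*(-18)) = √(53 - 18/11) = √(565/11) = √6215/11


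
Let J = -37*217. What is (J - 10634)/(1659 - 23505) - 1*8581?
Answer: -62480621/7282 ≈ -8580.1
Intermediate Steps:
J = -8029
(J - 10634)/(1659 - 23505) - 1*8581 = (-8029 - 10634)/(1659 - 23505) - 1*8581 = -18663/(-21846) - 8581 = -18663*(-1/21846) - 8581 = 6221/7282 - 8581 = -62480621/7282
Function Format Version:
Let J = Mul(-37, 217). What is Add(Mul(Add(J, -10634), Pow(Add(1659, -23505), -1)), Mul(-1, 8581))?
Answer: Rational(-62480621, 7282) ≈ -8580.1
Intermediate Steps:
J = -8029
Add(Mul(Add(J, -10634), Pow(Add(1659, -23505), -1)), Mul(-1, 8581)) = Add(Mul(Add(-8029, -10634), Pow(Add(1659, -23505), -1)), Mul(-1, 8581)) = Add(Mul(-18663, Pow(-21846, -1)), -8581) = Add(Mul(-18663, Rational(-1, 21846)), -8581) = Add(Rational(6221, 7282), -8581) = Rational(-62480621, 7282)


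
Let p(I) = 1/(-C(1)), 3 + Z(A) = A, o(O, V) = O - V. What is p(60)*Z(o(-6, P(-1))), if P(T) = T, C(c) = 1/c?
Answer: 8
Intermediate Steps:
Z(A) = -3 + A
p(I) = -1 (p(I) = 1/(-1/1) = 1/(-1*1) = 1/(-1) = -1)
p(60)*Z(o(-6, P(-1))) = -(-3 + (-6 - 1*(-1))) = -(-3 + (-6 + 1)) = -(-3 - 5) = -1*(-8) = 8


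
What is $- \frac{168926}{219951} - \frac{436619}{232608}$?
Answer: $- \frac{45109441559}{17054120736} \approx -2.6451$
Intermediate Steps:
$- \frac{168926}{219951} - \frac{436619}{232608} = - \frac{45109441559}{17054120736}$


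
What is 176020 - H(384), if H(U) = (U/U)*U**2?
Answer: 28564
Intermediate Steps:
H(U) = U**2 (H(U) = 1*U**2 = U**2)
176020 - H(384) = 176020 - 1*384**2 = 176020 - 1*147456 = 176020 - 147456 = 28564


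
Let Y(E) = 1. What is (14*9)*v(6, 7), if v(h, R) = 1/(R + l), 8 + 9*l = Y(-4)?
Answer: 81/4 ≈ 20.250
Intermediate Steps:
l = -7/9 (l = -8/9 + (1/9)*1 = -8/9 + 1/9 = -7/9 ≈ -0.77778)
v(h, R) = 1/(-7/9 + R) (v(h, R) = 1/(R - 7/9) = 1/(-7/9 + R))
(14*9)*v(6, 7) = (14*9)*(9/(-7 + 9*7)) = 126*(9/(-7 + 63)) = 126*(9/56) = 81/4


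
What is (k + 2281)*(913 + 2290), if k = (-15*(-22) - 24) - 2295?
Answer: 935276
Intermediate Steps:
k = -1989 (k = (330 - 24) - 2295 = 306 - 2295 = -1989)
(k + 2281)*(913 + 2290) = (-1989 + 2281)*(913 + 2290) = 292*3203 = 935276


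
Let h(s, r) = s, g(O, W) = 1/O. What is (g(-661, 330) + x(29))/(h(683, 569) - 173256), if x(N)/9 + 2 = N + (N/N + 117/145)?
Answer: -24848828/16540259185 ≈ -0.0015023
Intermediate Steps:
x(N) = -252/145 + 9*N (x(N) = -18 + 9*(N + (N/N + 117/145)) = -18 + 9*(N + (1 + 117*(1/145))) = -18 + 9*(N + (1 + 117/145)) = -18 + 9*(N + 262/145) = -18 + 9*(262/145 + N) = -18 + (2358/145 + 9*N) = -252/145 + 9*N)
(g(-661, 330) + x(29))/(h(683, 569) - 173256) = (1/(-661) + (-252/145 + 9*29))/(683 - 173256) = (-1/661 + (-252/145 + 261))/(-172573) = (-1/661 + 37593/145)*(-1/172573) = (24848828/95845)*(-1/172573) = -24848828/16540259185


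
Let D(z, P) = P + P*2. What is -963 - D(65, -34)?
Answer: -861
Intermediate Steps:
D(z, P) = 3*P (D(z, P) = P + 2*P = 3*P)
-963 - D(65, -34) = -963 - 3*(-34) = -963 - 1*(-102) = -963 + 102 = -861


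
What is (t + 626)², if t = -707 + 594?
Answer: 263169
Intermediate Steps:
t = -113
(t + 626)² = (-113 + 626)² = 513² = 263169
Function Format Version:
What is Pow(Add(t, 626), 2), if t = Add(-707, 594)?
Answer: 263169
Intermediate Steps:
t = -113
Pow(Add(t, 626), 2) = Pow(Add(-113, 626), 2) = Pow(513, 2) = 263169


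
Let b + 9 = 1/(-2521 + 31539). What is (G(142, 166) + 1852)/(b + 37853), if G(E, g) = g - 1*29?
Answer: 57716802/1098157193 ≈ 0.052558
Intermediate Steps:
b = -261161/29018 (b = -9 + 1/(-2521 + 31539) = -9 + 1/29018 = -261161/29018 ≈ -9.0000)
G(E, g) = -29 + g (G(E, g) = g - 29 = -29 + g)
(G(142, 166) + 1852)/(b + 37853) = ((-29 + 166) + 1852)/(-261161/29018 + 37853) = (137 + 1852)/(1098157193/29018) = 1989*(29018/1098157193) = 57716802/1098157193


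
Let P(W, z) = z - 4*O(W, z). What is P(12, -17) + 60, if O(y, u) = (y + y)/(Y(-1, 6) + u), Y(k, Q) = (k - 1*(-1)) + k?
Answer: 145/3 ≈ 48.333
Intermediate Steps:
Y(k, Q) = 1 + 2*k (Y(k, Q) = (k + 1) + k = (1 + k) + k = 1 + 2*k)
O(y, u) = 2*y/(-1 + u) (O(y, u) = (y + y)/((1 + 2*(-1)) + u) = (2*y)/((1 - 2) + u) = (2*y)/(-1 + u) = 2*y/(-1 + u))
P(W, z) = z - 8*W/(-1 + z)
P(12, -17) + 60 = (-8*12 - 17*(-1 - 17))/(-1 - 17) + 60 = (-96 - 17*(-18))/(-18) + 60 = -(-96 + 306)/18 + 60 = -1/18*210 + 60 = -35/3 + 60 = 145/3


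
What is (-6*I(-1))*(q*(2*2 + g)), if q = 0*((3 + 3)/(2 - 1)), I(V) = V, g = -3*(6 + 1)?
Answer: 0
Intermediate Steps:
g = -21 (g = -3*7 = -21)
q = 0 (q = 0*(6/1) = 0*(6*1) = 0*6 = 0)
(-6*I(-1))*(q*(2*2 + g)) = (-6*(-1))*(0*(2*2 - 21)) = 6*(0*(4 - 21)) = 6*(0*(-17)) = 6*0 = 0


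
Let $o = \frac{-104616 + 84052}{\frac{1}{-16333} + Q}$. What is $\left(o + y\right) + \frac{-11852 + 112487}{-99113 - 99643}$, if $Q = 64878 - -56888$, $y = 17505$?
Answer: $\frac{2306409179541065431}{131762247709404} \approx 17504.0$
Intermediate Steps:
$Q = 121766$ ($Q = 64878 + 56888 = 121766$)
$o = - \frac{335871812}{1988804077}$ ($o = \frac{-104616 + 84052}{\frac{1}{-16333} + 121766} = - \frac{20564}{- \frac{1}{16333} + 121766} = - \frac{20564}{\frac{1988804077}{16333}} = \left(-20564\right) \frac{16333}{1988804077} = - \frac{335871812}{1988804077} \approx -0.16888$)
$\left(o + y\right) + \frac{-11852 + 112487}{-99113 - 99643} = \left(- \frac{335871812}{1988804077} + 17505\right) + \frac{-11852 + 112487}{-99113 - 99643} = \frac{34813679496073}{1988804077} + \frac{100635}{-198756} = \frac{34813679496073}{1988804077} + 100635 \left(- \frac{1}{198756}\right) = \frac{34813679496073}{1988804077} - \frac{33545}{66252} = \frac{2306409179541065431}{131762247709404}$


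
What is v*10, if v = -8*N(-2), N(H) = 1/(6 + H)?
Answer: -20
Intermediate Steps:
v = -2 (v = -8/(6 - 2) = -8/4 = -8*¼ = -2)
v*10 = -2*10 = -20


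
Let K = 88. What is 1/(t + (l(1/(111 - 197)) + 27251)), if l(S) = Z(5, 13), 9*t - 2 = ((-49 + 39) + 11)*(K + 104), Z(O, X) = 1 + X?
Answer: 9/245579 ≈ 3.6648e-5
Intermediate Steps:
t = 194/9 (t = 2/9 + (((-49 + 39) + 11)*(88 + 104))/9 = 2/9 + ((-10 + 11)*192)/9 = 2/9 + (1*192)/9 = 2/9 + (1/9)*192 = 2/9 + 64/3 = 194/9 ≈ 21.556)
l(S) = 14 (l(S) = 1 + 13 = 14)
1/(t + (l(1/(111 - 197)) + 27251)) = 1/(194/9 + (14 + 27251)) = 1/(194/9 + 27265) = 1/(245579/9) = 9/245579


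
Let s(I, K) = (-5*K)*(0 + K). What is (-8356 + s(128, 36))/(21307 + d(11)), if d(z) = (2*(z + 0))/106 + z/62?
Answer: -48751096/70016067 ≈ -0.69628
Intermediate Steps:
s(I, K) = -5*K² (s(I, K) = (-5*K)*K = -5*K²)
d(z) = 115*z/3286 (d(z) = (2*z)*(1/106) + z*(1/62) = z/53 + z/62 = 115*z/3286)
(-8356 + s(128, 36))/(21307 + d(11)) = (-8356 - 5*36²)/(21307 + (115/3286)*11) = (-8356 - 5*1296)/(21307 + 1265/3286) = (-8356 - 6480)/(70016067/3286) = -14836*3286/70016067 = -48751096/70016067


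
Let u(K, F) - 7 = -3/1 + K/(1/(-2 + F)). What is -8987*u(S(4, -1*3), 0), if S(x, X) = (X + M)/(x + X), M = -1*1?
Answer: -107844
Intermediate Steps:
M = -1
S(x, X) = (-1 + X)/(X + x) (S(x, X) = (X - 1)/(x + X) = (-1 + X)/(X + x))
u(K, F) = 4 + K*(-2 + F) (u(K, F) = 7 + (-3/1 + K/(1/(-2 + F))) = 7 + (-3*1 + K*(-2 + F)) = 7 + (-3 + K*(-2 + F)) = 4 + K*(-2 + F))
-8987*u(S(4, -1*3), 0) = -8987*(4 - 2*(-1 - 1*3)/(-1*3 + 4) + 0*((-1 - 1*3)/(-1*3 + 4))) = -8987*(4 - 2*(-1 - 3)/(-3 + 4) + 0*((-1 - 3)/(-3 + 4))) = -8987*(4 - 2*(-4)/1 + 0*(-4/1)) = -8987*(4 - 2*(-4) + 0*(1*(-4))) = -8987*(4 - 2*(-4) + 0*(-4)) = -8987*(4 + 8 + 0) = -8987*12 = -107844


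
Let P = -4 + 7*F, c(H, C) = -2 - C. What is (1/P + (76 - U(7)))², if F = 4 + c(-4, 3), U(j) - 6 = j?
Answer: 478864/121 ≈ 3957.6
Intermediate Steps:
U(j) = 6 + j
F = -1 (F = 4 + (-2 - 1*3) = 4 + (-2 - 3) = 4 - 5 = -1)
P = -11 (P = -4 + 7*(-1) = -4 - 7 = -11)
(1/P + (76 - U(7)))² = (1/(-11) + (76 - (6 + 7)))² = (-1/11 + (76 - 1*13))² = (-1/11 + (76 - 13))² = (-1/11 + 63)² = (692/11)² = 478864/121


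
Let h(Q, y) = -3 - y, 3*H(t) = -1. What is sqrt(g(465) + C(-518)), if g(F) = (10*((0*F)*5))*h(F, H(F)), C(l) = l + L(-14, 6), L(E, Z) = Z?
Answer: 16*I*sqrt(2) ≈ 22.627*I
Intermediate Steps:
H(t) = -1/3 (H(t) = (1/3)*(-1) = -1/3)
C(l) = 6 + l (C(l) = l + 6 = 6 + l)
g(F) = 0 (g(F) = (10*((0*F)*5))*(-3 - 1*(-1/3)) = (10*(0*5))*(-3 + 1/3) = (10*0)*(-8/3) = 0*(-8/3) = 0)
sqrt(g(465) + C(-518)) = sqrt(0 + (6 - 518)) = sqrt(0 - 512) = sqrt(-512) = 16*I*sqrt(2)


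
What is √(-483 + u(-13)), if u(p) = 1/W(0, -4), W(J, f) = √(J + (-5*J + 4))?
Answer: I*√1930/2 ≈ 21.966*I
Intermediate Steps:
W(J, f) = √(4 - 4*J) (W(J, f) = √(J + (4 - 5*J)) = √(4 - 4*J))
u(p) = ½ (u(p) = 1/(2*√(1 - 1*0)) = 1/(2*√(1 + 0)) = 1/(2*√1) = 1/(2*1) = 1/2 = ½)
√(-483 + u(-13)) = √(-483 + ½) = √(-965/2) = I*√1930/2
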